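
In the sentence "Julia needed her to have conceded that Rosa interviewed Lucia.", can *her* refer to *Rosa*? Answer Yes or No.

No

*her* is a pronoun; Principle B requires it to be free in its binding domain — the matrix clause.
— Rosa: subject of the clause headed by 'interviewed'; is c-commanded by the pronoun; coreference would bind this R-expression — blocked (Principle C).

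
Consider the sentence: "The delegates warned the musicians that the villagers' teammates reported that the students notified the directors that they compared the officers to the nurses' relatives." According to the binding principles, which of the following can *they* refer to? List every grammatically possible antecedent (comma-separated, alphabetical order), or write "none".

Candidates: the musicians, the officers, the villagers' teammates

*they* is a pronoun; Principle B requires it to be free in its binding domain — the clause headed by 'compared'.
— the musicians: object of the matrix clause; c-commands the pronoun but lies outside its binding domain — allowed.
— the officers: object of the clause headed by 'compared'; is c-commanded by the pronoun; coreference would bind this R-expression — blocked (Principle C).
— the villagers' teammates: subject of the clause headed by 'reported'; c-commands the pronoun but lies outside its binding domain — allowed.

the musicians, the villagers' teammates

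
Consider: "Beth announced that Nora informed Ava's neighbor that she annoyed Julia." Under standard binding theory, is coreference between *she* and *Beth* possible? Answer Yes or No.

Yes

*Beth* is an R-expression; Principle C requires it to be free (not bound by any c-commanding expression).
— she: subject of the clause headed by 'annoyed'; the pronoun does not c-command the R-expression — coreference allowed.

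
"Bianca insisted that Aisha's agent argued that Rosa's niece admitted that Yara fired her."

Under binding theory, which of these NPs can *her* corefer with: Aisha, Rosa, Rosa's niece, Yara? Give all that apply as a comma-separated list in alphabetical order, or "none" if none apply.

Aisha, Rosa, Rosa's niece

*her* is a pronoun; Principle B requires it to be free in its binding domain — the clause headed by 'fired'.
— Aisha: possessor inside the subject DP of the clause headed by 'argued'; does not c-command the pronoun — Principle B does not apply; allowed.
— Rosa: possessor inside the subject DP of the clause headed by 'admitted'; does not c-command the pronoun — Principle B does not apply; allowed.
— Rosa's niece: subject of the clause headed by 'admitted'; c-commands the pronoun but lies outside its binding domain — allowed.
— Yara: subject of the clause headed by 'fired'; c-commands the pronoun within its binding domain — blocked (Principle B).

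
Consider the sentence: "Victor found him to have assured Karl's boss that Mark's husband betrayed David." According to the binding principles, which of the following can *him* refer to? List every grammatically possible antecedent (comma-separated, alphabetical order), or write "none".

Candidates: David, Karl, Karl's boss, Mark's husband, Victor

none

*him* is a pronoun; Principle B requires it to be free in its binding domain — the matrix clause.
— David: object of the clause headed by 'betrayed'; is c-commanded by the pronoun; coreference would bind this R-expression — blocked (Principle C).
— Karl: possessor inside the object DP of the clause headed by 'assured'; is c-commanded by the pronoun; coreference would bind this R-expression — blocked (Principle C).
— Karl's boss: object of the clause headed by 'assured'; is c-commanded by the pronoun; coreference would bind this R-expression — blocked (Principle C).
— Mark's husband: subject of the clause headed by 'betrayed'; is c-commanded by the pronoun; coreference would bind this R-expression — blocked (Principle C).
— Victor: subject of the matrix clause; c-commands the pronoun within its binding domain — blocked (Principle B).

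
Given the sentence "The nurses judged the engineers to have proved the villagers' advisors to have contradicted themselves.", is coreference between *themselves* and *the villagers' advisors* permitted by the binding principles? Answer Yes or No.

Yes

*themselves* is a reflexive; Principle A requires it to be bound within its binding domain — the clause headed by 'contradicted'.
— the villagers' advisors: subject of the clause headed by 'contradicted'; c-commands the reflexive within its binding domain — allowed (Principle A).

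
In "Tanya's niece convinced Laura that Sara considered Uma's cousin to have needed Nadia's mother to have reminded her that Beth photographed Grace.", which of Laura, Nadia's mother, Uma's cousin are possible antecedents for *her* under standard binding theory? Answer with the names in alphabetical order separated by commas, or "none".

*her* is a pronoun; Principle B requires it to be free in its binding domain — the clause headed by 'reminded'.
— Laura: object of the matrix clause; c-commands the pronoun but lies outside its binding domain — allowed.
— Nadia's mother: subject of the clause headed by 'reminded'; c-commands the pronoun within its binding domain — blocked (Principle B).
— Uma's cousin: subject of the clause headed by 'needed'; c-commands the pronoun but lies outside its binding domain — allowed.

Laura, Uma's cousin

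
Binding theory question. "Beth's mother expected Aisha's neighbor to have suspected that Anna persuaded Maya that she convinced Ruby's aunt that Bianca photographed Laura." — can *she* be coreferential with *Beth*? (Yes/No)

Yes

*she* is a pronoun; Principle B requires it to be free in its binding domain — the clause headed by 'convinced'.
— Beth: possessor inside the subject DP of the matrix clause; does not c-command the pronoun — Principle B does not apply; allowed.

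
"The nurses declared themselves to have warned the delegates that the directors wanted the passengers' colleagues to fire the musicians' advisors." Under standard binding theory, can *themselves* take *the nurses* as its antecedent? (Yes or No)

*themselves* is a reflexive; Principle A requires it to be bound within its binding domain — the matrix clause.
— the nurses: subject of the matrix clause; c-commands the reflexive within its binding domain — allowed (Principle A).

Yes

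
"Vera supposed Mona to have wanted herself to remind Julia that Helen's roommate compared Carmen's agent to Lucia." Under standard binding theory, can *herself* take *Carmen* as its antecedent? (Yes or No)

No

*herself* is a reflexive; Principle A requires it to be bound within its binding domain — the clause headed by 'wanted'.
— Carmen: possessor inside the object DP of the clause headed by 'compared'; does not c-command the reflexive — cannot bind it (Principle A).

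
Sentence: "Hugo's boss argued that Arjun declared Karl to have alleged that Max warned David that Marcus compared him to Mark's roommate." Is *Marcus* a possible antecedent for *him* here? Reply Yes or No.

No

*him* is a pronoun; Principle B requires it to be free in its binding domain — the clause headed by 'compared'.
— Marcus: subject of the clause headed by 'compared'; c-commands the pronoun within its binding domain — blocked (Principle B).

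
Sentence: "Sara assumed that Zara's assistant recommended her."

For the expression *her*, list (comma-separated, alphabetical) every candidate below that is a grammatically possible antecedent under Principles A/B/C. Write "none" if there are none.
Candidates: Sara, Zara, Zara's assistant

Sara, Zara

*her* is a pronoun; Principle B requires it to be free in its binding domain — the clause headed by 'recommended'.
— Sara: subject of the matrix clause; c-commands the pronoun but lies outside its binding domain — allowed.
— Zara: possessor inside the subject DP of the clause headed by 'recommended'; does not c-command the pronoun — Principle B does not apply; allowed.
— Zara's assistant: subject of the clause headed by 'recommended'; c-commands the pronoun within its binding domain — blocked (Principle B).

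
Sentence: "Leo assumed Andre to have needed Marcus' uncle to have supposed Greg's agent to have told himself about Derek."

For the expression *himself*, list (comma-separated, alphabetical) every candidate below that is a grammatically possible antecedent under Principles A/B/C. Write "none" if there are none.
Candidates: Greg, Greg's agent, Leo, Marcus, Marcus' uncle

*himself* is a reflexive; Principle A requires it to be bound within its binding domain — the clause headed by 'told'.
— Greg: possessor inside the subject DP of the clause headed by 'told'; does not c-command the reflexive — cannot bind it (Principle A).
— Greg's agent: subject of the clause headed by 'told'; c-commands the reflexive within its binding domain — allowed (Principle A).
— Leo: subject of the matrix clause; c-commands the reflexive but lies outside its binding domain — cannot bind it (Principle A).
— Marcus: possessor inside the subject DP of the clause headed by 'supposed'; does not c-command the reflexive — cannot bind it (Principle A).
— Marcus' uncle: subject of the clause headed by 'supposed'; c-commands the reflexive but lies outside its binding domain — cannot bind it (Principle A).

Greg's agent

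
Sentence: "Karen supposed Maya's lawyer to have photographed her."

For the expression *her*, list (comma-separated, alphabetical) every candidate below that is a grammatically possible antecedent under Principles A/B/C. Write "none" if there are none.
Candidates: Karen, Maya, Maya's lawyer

Karen, Maya

*her* is a pronoun; Principle B requires it to be free in its binding domain — the clause headed by 'photographed'.
— Karen: subject of the matrix clause; c-commands the pronoun but lies outside its binding domain — allowed.
— Maya: possessor inside the subject DP of the clause headed by 'photographed'; does not c-command the pronoun — Principle B does not apply; allowed.
— Maya's lawyer: subject of the clause headed by 'photographed'; c-commands the pronoun within its binding domain — blocked (Principle B).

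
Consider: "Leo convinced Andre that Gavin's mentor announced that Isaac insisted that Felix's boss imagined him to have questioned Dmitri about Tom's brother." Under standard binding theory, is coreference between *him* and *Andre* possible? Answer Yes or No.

*Andre* is an R-expression; Principle C requires it to be free (not bound by any c-commanding expression).
— him: subject of the clause headed by 'questioned'; the pronoun does not c-command the R-expression — coreference allowed.

Yes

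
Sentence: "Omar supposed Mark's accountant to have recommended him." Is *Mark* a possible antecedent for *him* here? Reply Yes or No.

*him* is a pronoun; Principle B requires it to be free in its binding domain — the clause headed by 'recommended'.
— Mark: possessor inside the subject DP of the clause headed by 'recommended'; does not c-command the pronoun — Principle B does not apply; allowed.

Yes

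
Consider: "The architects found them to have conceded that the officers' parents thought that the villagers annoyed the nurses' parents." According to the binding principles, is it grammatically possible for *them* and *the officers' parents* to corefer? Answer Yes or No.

No

*them* is a pronoun; Principle B requires it to be free in its binding domain — the matrix clause.
— the officers' parents: subject of the clause headed by 'thought'; is c-commanded by the pronoun; coreference would bind this R-expression — blocked (Principle C).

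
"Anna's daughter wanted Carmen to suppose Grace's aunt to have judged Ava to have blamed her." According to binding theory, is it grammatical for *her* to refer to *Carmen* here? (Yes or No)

Yes

*Carmen* is an R-expression; Principle C requires it to be free (not bound by any c-commanding expression).
— her: object of the clause headed by 'blamed'; the pronoun does not c-command the R-expression — coreference allowed.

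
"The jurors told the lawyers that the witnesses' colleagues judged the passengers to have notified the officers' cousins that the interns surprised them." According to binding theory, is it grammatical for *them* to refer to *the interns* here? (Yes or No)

*the interns* is an R-expression; Principle C requires it to be free (not bound by any c-commanding expression).
— them: object of the clause headed by 'surprised'; the R-expression locally c-commands the pronoun — coreference blocked (Principle B on the pronoun).

No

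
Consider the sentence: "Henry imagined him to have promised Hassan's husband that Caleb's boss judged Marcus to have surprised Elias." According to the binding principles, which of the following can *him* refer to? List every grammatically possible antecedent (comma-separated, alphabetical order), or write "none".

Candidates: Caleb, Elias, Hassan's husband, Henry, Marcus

*him* is a pronoun; Principle B requires it to be free in its binding domain — the matrix clause.
— Caleb: possessor inside the subject DP of the clause headed by 'judged'; is c-commanded by the pronoun; coreference would bind this R-expression — blocked (Principle C).
— Elias: object of the clause headed by 'surprised'; is c-commanded by the pronoun; coreference would bind this R-expression — blocked (Principle C).
— Hassan's husband: object of the clause headed by 'promised'; is c-commanded by the pronoun; coreference would bind this R-expression — blocked (Principle C).
— Henry: subject of the matrix clause; c-commands the pronoun within its binding domain — blocked (Principle B).
— Marcus: subject of the clause headed by 'surprised'; is c-commanded by the pronoun; coreference would bind this R-expression — blocked (Principle C).

none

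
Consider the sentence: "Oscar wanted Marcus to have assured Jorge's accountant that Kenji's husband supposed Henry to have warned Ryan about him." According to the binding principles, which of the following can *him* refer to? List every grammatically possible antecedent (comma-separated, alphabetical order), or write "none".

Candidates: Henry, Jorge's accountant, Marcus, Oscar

*him* is a pronoun; Principle B requires it to be free in its binding domain — the clause headed by 'warned'.
— Henry: subject of the clause headed by 'warned'; c-commands the pronoun within its binding domain — blocked (Principle B).
— Jorge's accountant: object of the clause headed by 'assured'; c-commands the pronoun but lies outside its binding domain — allowed.
— Marcus: subject of the clause headed by 'assured'; c-commands the pronoun but lies outside its binding domain — allowed.
— Oscar: subject of the matrix clause; c-commands the pronoun but lies outside its binding domain — allowed.

Jorge's accountant, Marcus, Oscar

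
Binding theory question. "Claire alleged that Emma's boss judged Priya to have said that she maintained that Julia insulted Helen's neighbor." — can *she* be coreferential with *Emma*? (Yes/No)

Yes

*she* is a pronoun; Principle B requires it to be free in its binding domain — the clause headed by 'maintained'.
— Emma: possessor inside the subject DP of the clause headed by 'judged'; does not c-command the pronoun — Principle B does not apply; allowed.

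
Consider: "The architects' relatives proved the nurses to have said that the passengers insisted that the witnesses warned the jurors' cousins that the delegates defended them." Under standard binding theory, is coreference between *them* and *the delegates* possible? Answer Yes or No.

No

*the delegates* is an R-expression; Principle C requires it to be free (not bound by any c-commanding expression).
— them: object of the clause headed by 'defended'; the R-expression locally c-commands the pronoun — coreference blocked (Principle B on the pronoun).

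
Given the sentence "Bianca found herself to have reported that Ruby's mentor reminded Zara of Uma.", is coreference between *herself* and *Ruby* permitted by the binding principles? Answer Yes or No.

*herself* is a reflexive; Principle A requires it to be bound within its binding domain — the matrix clause.
— Ruby: possessor inside the subject DP of the clause headed by 'reminded'; does not c-command the reflexive — cannot bind it (Principle A).

No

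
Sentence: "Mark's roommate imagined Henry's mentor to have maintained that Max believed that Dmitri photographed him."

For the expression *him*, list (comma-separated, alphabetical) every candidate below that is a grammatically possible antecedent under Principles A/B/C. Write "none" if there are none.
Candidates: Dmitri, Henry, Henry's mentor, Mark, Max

*him* is a pronoun; Principle B requires it to be free in its binding domain — the clause headed by 'photographed'.
— Dmitri: subject of the clause headed by 'photographed'; c-commands the pronoun within its binding domain — blocked (Principle B).
— Henry: possessor inside the subject DP of the clause headed by 'maintained'; does not c-command the pronoun — Principle B does not apply; allowed.
— Henry's mentor: subject of the clause headed by 'maintained'; c-commands the pronoun but lies outside its binding domain — allowed.
— Mark: possessor inside the subject DP of the matrix clause; does not c-command the pronoun — Principle B does not apply; allowed.
— Max: subject of the clause headed by 'believed'; c-commands the pronoun but lies outside its binding domain — allowed.

Henry, Henry's mentor, Mark, Max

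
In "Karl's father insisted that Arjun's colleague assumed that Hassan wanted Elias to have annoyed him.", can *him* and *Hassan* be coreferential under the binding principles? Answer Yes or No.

*Hassan* is an R-expression; Principle C requires it to be free (not bound by any c-commanding expression).
— him: object of the clause headed by 'annoyed'; the pronoun does not c-command the R-expression — coreference allowed.

Yes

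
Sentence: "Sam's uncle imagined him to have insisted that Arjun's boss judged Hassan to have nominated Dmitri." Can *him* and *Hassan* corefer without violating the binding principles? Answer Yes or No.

No

*Hassan* is an R-expression; Principle C requires it to be free (not bound by any c-commanding expression).
— him: subject of the clause headed by 'insisted'; the pronoun c-commands the R-expression — coreference blocked (Principle C).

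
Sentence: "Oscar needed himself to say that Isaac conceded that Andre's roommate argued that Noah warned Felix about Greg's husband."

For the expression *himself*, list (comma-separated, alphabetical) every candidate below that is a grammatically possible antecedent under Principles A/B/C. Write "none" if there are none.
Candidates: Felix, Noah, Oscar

*himself* is a reflexive; Principle A requires it to be bound within its binding domain — the matrix clause.
— Felix: object of the clause headed by 'warned'; does not c-command the reflexive — cannot bind it (Principle A).
— Noah: subject of the clause headed by 'warned'; does not c-command the reflexive — cannot bind it (Principle A).
— Oscar: subject of the matrix clause; c-commands the reflexive within its binding domain — allowed (Principle A).

Oscar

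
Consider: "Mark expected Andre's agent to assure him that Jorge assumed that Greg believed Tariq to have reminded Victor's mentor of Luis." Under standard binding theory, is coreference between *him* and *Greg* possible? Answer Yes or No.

No

*Greg* is an R-expression; Principle C requires it to be free (not bound by any c-commanding expression).
— him: object of the clause headed by 'assure'; the pronoun c-commands the R-expression — coreference blocked (Principle C).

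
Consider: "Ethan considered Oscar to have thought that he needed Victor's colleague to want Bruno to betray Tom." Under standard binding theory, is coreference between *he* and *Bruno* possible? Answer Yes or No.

*Bruno* is an R-expression; Principle C requires it to be free (not bound by any c-commanding expression).
— he: subject of the clause headed by 'needed'; the pronoun c-commands the R-expression — coreference blocked (Principle C).

No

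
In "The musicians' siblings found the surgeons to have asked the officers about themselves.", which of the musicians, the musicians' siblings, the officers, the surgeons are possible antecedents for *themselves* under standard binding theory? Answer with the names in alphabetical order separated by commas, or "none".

*themselves* is a reflexive; Principle A requires it to be bound within its binding domain — the clause headed by 'asked'.
— the musicians: possessor inside the subject DP of the matrix clause; does not c-command the reflexive — cannot bind it (Principle A).
— the musicians' siblings: subject of the matrix clause; c-commands the reflexive but lies outside its binding domain — cannot bind it (Principle A).
— the officers: object of the clause headed by 'asked'; c-commands the reflexive within its binding domain — allowed (Principle A).
— the surgeons: subject of the clause headed by 'asked'; c-commands the reflexive within its binding domain — allowed (Principle A).

the officers, the surgeons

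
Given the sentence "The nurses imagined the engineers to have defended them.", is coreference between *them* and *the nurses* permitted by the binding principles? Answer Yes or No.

Yes

*them* is a pronoun; Principle B requires it to be free in its binding domain — the clause headed by 'defended'.
— the nurses: subject of the matrix clause; c-commands the pronoun but lies outside its binding domain — allowed.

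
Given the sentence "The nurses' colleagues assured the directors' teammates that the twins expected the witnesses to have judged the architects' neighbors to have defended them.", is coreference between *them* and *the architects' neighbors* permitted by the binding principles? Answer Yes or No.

No

*them* is a pronoun; Principle B requires it to be free in its binding domain — the clause headed by 'defended'.
— the architects' neighbors: subject of the clause headed by 'defended'; c-commands the pronoun within its binding domain — blocked (Principle B).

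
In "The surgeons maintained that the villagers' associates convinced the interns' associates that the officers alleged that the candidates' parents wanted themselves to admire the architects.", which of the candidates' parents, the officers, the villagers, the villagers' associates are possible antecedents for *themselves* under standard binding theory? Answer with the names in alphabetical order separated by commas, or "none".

the candidates' parents

*themselves* is a reflexive; Principle A requires it to be bound within its binding domain — the clause headed by 'wanted'.
— the candidates' parents: subject of the clause headed by 'wanted'; c-commands the reflexive within its binding domain — allowed (Principle A).
— the officers: subject of the clause headed by 'alleged'; c-commands the reflexive but lies outside its binding domain — cannot bind it (Principle A).
— the villagers: possessor inside the subject DP of the clause headed by 'convinced'; does not c-command the reflexive — cannot bind it (Principle A).
— the villagers' associates: subject of the clause headed by 'convinced'; c-commands the reflexive but lies outside its binding domain — cannot bind it (Principle A).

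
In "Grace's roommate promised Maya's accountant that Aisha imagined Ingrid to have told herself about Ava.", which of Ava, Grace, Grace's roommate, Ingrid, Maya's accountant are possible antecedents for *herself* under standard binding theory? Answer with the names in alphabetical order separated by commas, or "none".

Ingrid

*herself* is a reflexive; Principle A requires it to be bound within its binding domain — the clause headed by 'told'.
— Ava: second object of the clause headed by 'told'; does not c-command the reflexive — cannot bind it (Principle A).
— Grace: possessor inside the subject DP of the matrix clause; does not c-command the reflexive — cannot bind it (Principle A).
— Grace's roommate: subject of the matrix clause; c-commands the reflexive but lies outside its binding domain — cannot bind it (Principle A).
— Ingrid: subject of the clause headed by 'told'; c-commands the reflexive within its binding domain — allowed (Principle A).
— Maya's accountant: object of the matrix clause; c-commands the reflexive but lies outside its binding domain — cannot bind it (Principle A).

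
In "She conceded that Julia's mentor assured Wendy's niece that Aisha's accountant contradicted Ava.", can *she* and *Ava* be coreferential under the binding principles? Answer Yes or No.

No

*Ava* is an R-expression; Principle C requires it to be free (not bound by any c-commanding expression).
— she: subject of the matrix clause; the pronoun c-commands the R-expression — coreference blocked (Principle C).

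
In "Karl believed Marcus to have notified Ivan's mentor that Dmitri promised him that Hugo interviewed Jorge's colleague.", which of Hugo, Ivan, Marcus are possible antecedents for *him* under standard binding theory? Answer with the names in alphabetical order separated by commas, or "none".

*him* is a pronoun; Principle B requires it to be free in its binding domain — the clause headed by 'promised'.
— Hugo: subject of the clause headed by 'interviewed'; is c-commanded by the pronoun; coreference would bind this R-expression — blocked (Principle C).
— Ivan: possessor inside the object DP of the clause headed by 'notified'; does not c-command the pronoun — Principle B does not apply; allowed.
— Marcus: subject of the clause headed by 'notified'; c-commands the pronoun but lies outside its binding domain — allowed.

Ivan, Marcus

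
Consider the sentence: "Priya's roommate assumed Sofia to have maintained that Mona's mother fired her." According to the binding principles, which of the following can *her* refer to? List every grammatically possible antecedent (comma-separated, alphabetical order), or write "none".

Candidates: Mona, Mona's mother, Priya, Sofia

Mona, Priya, Sofia

*her* is a pronoun; Principle B requires it to be free in its binding domain — the clause headed by 'fired'.
— Mona: possessor inside the subject DP of the clause headed by 'fired'; does not c-command the pronoun — Principle B does not apply; allowed.
— Mona's mother: subject of the clause headed by 'fired'; c-commands the pronoun within its binding domain — blocked (Principle B).
— Priya: possessor inside the subject DP of the matrix clause; does not c-command the pronoun — Principle B does not apply; allowed.
— Sofia: subject of the clause headed by 'maintained'; c-commands the pronoun but lies outside its binding domain — allowed.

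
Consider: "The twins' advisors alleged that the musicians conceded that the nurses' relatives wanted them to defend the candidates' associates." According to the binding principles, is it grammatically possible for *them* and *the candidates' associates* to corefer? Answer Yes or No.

*them* is a pronoun; Principle B requires it to be free in its binding domain — the clause headed by 'wanted'.
— the candidates' associates: object of the clause headed by 'defend'; is c-commanded by the pronoun; coreference would bind this R-expression — blocked (Principle C).

No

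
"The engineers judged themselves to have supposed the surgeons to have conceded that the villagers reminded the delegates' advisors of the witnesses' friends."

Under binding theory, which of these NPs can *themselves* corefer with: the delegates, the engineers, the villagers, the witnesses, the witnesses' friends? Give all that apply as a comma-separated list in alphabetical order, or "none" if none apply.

*themselves* is a reflexive; Principle A requires it to be bound within its binding domain — the matrix clause.
— the delegates: possessor inside the object DP of the clause headed by 'reminded'; does not c-command the reflexive — cannot bind it (Principle A).
— the engineers: subject of the matrix clause; c-commands the reflexive within its binding domain — allowed (Principle A).
— the villagers: subject of the clause headed by 'reminded'; does not c-command the reflexive — cannot bind it (Principle A).
— the witnesses: possessor inside the second object DP of the clause headed by 'reminded'; does not c-command the reflexive — cannot bind it (Principle A).
— the witnesses' friends: second object of the clause headed by 'reminded'; does not c-command the reflexive — cannot bind it (Principle A).

the engineers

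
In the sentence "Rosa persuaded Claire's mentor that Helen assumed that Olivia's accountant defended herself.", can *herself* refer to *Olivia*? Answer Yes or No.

No

*herself* is a reflexive; Principle A requires it to be bound within its binding domain — the clause headed by 'defended'.
— Olivia: possessor inside the subject DP of the clause headed by 'defended'; does not c-command the reflexive — cannot bind it (Principle A).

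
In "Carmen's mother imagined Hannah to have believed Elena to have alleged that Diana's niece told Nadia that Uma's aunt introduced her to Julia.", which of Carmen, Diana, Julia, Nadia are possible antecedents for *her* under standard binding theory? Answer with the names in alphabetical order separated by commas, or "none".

Carmen, Diana, Nadia

*her* is a pronoun; Principle B requires it to be free in its binding domain — the clause headed by 'introduced'.
— Carmen: possessor inside the subject DP of the matrix clause; does not c-command the pronoun — Principle B does not apply; allowed.
— Diana: possessor inside the subject DP of the clause headed by 'told'; does not c-command the pronoun — Principle B does not apply; allowed.
— Julia: second object of the clause headed by 'introduced'; is c-commanded by the pronoun; coreference would bind this R-expression — blocked (Principle C).
— Nadia: object of the clause headed by 'told'; c-commands the pronoun but lies outside its binding domain — allowed.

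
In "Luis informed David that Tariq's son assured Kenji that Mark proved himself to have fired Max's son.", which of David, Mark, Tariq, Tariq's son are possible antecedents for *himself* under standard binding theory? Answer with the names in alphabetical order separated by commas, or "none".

*himself* is a reflexive; Principle A requires it to be bound within its binding domain — the clause headed by 'proved'.
— David: object of the matrix clause; c-commands the reflexive but lies outside its binding domain — cannot bind it (Principle A).
— Mark: subject of the clause headed by 'proved'; c-commands the reflexive within its binding domain — allowed (Principle A).
— Tariq: possessor inside the subject DP of the clause headed by 'assured'; does not c-command the reflexive — cannot bind it (Principle A).
— Tariq's son: subject of the clause headed by 'assured'; c-commands the reflexive but lies outside its binding domain — cannot bind it (Principle A).

Mark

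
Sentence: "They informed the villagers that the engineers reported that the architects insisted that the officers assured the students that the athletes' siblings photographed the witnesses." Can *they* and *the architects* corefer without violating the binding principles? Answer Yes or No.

No

*the architects* is an R-expression; Principle C requires it to be free (not bound by any c-commanding expression).
— they: subject of the matrix clause; the pronoun c-commands the R-expression — coreference blocked (Principle C).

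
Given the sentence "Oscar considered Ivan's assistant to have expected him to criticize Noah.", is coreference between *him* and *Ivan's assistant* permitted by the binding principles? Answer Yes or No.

No

*him* is a pronoun; Principle B requires it to be free in its binding domain — the clause headed by 'expected'.
— Ivan's assistant: subject of the clause headed by 'expected'; c-commands the pronoun within its binding domain — blocked (Principle B).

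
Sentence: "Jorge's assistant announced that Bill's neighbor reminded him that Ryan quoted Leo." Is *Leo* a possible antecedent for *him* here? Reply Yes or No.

No

*him* is a pronoun; Principle B requires it to be free in its binding domain — the clause headed by 'reminded'.
— Leo: object of the clause headed by 'quoted'; is c-commanded by the pronoun; coreference would bind this R-expression — blocked (Principle C).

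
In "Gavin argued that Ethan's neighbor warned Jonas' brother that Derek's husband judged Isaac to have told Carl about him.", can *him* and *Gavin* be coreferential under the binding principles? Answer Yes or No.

*Gavin* is an R-expression; Principle C requires it to be free (not bound by any c-commanding expression).
— him: second object of the clause headed by 'told'; the pronoun does not c-command the R-expression — coreference allowed.

Yes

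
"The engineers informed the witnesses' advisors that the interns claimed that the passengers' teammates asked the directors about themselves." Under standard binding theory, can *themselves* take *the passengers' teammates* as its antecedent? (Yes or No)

*themselves* is a reflexive; Principle A requires it to be bound within its binding domain — the clause headed by 'asked'.
— the passengers' teammates: subject of the clause headed by 'asked'; c-commands the reflexive within its binding domain — allowed (Principle A).

Yes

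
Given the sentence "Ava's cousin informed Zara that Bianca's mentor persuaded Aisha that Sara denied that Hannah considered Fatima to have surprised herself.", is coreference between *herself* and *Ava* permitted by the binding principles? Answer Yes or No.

*herself* is a reflexive; Principle A requires it to be bound within its binding domain — the clause headed by 'surprised'.
— Ava: possessor inside the subject DP of the matrix clause; does not c-command the reflexive — cannot bind it (Principle A).

No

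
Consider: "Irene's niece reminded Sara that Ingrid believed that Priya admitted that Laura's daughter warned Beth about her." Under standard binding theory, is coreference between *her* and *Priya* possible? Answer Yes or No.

*Priya* is an R-expression; Principle C requires it to be free (not bound by any c-commanding expression).
— her: second object of the clause headed by 'warned'; the pronoun does not c-command the R-expression — coreference allowed.

Yes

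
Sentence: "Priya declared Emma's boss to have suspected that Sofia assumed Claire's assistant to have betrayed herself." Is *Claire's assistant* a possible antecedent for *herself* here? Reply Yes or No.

Yes

*herself* is a reflexive; Principle A requires it to be bound within its binding domain — the clause headed by 'betrayed'.
— Claire's assistant: subject of the clause headed by 'betrayed'; c-commands the reflexive within its binding domain — allowed (Principle A).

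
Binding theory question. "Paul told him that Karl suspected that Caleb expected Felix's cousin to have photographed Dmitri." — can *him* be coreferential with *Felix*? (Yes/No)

No

*him* is a pronoun; Principle B requires it to be free in its binding domain — the matrix clause.
— Felix: possessor inside the subject DP of the clause headed by 'photographed'; is c-commanded by the pronoun; coreference would bind this R-expression — blocked (Principle C).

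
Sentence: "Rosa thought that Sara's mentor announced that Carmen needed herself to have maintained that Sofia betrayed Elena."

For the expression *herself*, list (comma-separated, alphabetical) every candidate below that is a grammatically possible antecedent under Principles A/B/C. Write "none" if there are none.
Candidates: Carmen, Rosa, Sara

*herself* is a reflexive; Principle A requires it to be bound within its binding domain — the clause headed by 'needed'.
— Carmen: subject of the clause headed by 'needed'; c-commands the reflexive within its binding domain — allowed (Principle A).
— Rosa: subject of the matrix clause; c-commands the reflexive but lies outside its binding domain — cannot bind it (Principle A).
— Sara: possessor inside the subject DP of the clause headed by 'announced'; does not c-command the reflexive — cannot bind it (Principle A).

Carmen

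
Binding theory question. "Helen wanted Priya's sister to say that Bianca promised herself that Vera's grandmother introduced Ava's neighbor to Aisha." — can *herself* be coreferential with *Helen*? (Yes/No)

No

*herself* is a reflexive; Principle A requires it to be bound within its binding domain — the clause headed by 'promised'.
— Helen: subject of the matrix clause; c-commands the reflexive but lies outside its binding domain — cannot bind it (Principle A).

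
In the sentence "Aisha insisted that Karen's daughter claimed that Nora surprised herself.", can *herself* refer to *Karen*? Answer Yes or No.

No

*herself* is a reflexive; Principle A requires it to be bound within its binding domain — the clause headed by 'surprised'.
— Karen: possessor inside the subject DP of the clause headed by 'claimed'; does not c-command the reflexive — cannot bind it (Principle A).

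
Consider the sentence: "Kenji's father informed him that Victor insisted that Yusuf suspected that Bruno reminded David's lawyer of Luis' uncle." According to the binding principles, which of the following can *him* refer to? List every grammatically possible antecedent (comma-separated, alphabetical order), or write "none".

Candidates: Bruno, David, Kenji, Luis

Kenji

*him* is a pronoun; Principle B requires it to be free in its binding domain — the matrix clause.
— Bruno: subject of the clause headed by 'reminded'; is c-commanded by the pronoun; coreference would bind this R-expression — blocked (Principle C).
— David: possessor inside the object DP of the clause headed by 'reminded'; is c-commanded by the pronoun; coreference would bind this R-expression — blocked (Principle C).
— Kenji: possessor inside the subject DP of the matrix clause; does not c-command the pronoun — Principle B does not apply; allowed.
— Luis: possessor inside the second object DP of the clause headed by 'reminded'; is c-commanded by the pronoun; coreference would bind this R-expression — blocked (Principle C).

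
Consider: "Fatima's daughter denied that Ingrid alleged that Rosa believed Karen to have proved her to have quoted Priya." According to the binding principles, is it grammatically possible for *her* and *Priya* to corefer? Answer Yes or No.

*her* is a pronoun; Principle B requires it to be free in its binding domain — the clause headed by 'proved'.
— Priya: object of the clause headed by 'quoted'; is c-commanded by the pronoun; coreference would bind this R-expression — blocked (Principle C).

No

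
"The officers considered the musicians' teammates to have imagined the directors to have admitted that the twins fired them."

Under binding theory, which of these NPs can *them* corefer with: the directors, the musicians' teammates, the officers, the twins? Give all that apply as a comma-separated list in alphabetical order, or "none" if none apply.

the directors, the musicians' teammates, the officers

*them* is a pronoun; Principle B requires it to be free in its binding domain — the clause headed by 'fired'.
— the directors: subject of the clause headed by 'admitted'; c-commands the pronoun but lies outside its binding domain — allowed.
— the musicians' teammates: subject of the clause headed by 'imagined'; c-commands the pronoun but lies outside its binding domain — allowed.
— the officers: subject of the matrix clause; c-commands the pronoun but lies outside its binding domain — allowed.
— the twins: subject of the clause headed by 'fired'; c-commands the pronoun within its binding domain — blocked (Principle B).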